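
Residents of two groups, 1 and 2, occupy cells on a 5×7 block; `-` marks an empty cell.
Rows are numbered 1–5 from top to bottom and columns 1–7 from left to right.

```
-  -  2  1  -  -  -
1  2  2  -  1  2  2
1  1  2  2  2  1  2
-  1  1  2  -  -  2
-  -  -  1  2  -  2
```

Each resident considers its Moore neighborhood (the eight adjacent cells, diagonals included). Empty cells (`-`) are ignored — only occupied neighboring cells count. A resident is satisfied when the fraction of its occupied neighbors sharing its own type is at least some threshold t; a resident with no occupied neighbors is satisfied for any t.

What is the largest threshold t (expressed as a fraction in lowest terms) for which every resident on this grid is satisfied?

(1,3)2 2/3
(1,4)1 1/3
(2,1)1 2/3
(2,2)2 3/6
(2,3)2 4/6
(2,5)1 2/5
(2,6)2 3/5
(2,7)2 2/3
(3,1)1 3/4
(3,2)1 4/7
(3,3)2 4/7
(3,4)2 4/6
(3,5)2 3/5
(3,6)1 1/6
(3,7)2 3/4
(4,2)1 3/4
(4,3)1 3/6
(4,4)2 4/6
(4,7)2 2/3
(5,4)1 1/3
(5,5)2 1/2
(5,7)2 1/1
The smallest same-type fraction is 1/6 at (3,6), which reduces to 1/6. Any threshold above that leaves this resident unsatisfied.

1/6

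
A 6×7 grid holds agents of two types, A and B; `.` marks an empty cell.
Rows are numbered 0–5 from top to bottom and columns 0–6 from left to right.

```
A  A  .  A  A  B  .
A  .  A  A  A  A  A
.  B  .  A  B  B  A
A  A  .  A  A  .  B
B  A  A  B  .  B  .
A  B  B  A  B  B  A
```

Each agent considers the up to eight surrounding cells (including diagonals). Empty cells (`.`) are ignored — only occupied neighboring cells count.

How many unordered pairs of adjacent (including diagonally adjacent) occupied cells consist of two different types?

38

Scan each occupied cell's neighbors to the right and below (and the two forward diagonals) so each pair is counted once.
Row 0: A(0,0)–A(0,1)= A(0,0)–A(1,0)= A(0,1)–A(1,2)= A(0,1)–A(1,0)= A(0,3)–A(0,4)= A(0,3)–A(1,3)= A(0,3)–A(1,4)= A(0,3)–A(1,2)= A(0,4)–B(0,5)≠ A(0,4)–A(1,4)= A(0,4)–A(1,5)= A(0,4)–A(1,3)= B(0,5)–A(1,5)≠ B(0,5)–A(1,6)≠ B(0,5)–A(1,4)≠  → 4/15 unlike.
Row 1: A(1,0)–B(2,1)≠ A(1,2)–A(1,3)= A(1,2)–A(2,3)= A(1,2)–B(2,1)≠ A(1,3)–A(1,4)= A(1,3)–A(2,3)= A(1,3)–B(2,4)≠ A(1,4)–A(1,5)= A(1,4)–B(2,4)≠ A(1,4)–B(2,5)≠ A(1,4)–A(2,3)= A(1,5)–A(1,6)= A(1,5)–B(2,5)≠ A(1,5)–A(2,6)= A(1,5)–B(2,4)≠ A(1,6)–A(2,6)= A(1,6)–B(2,5)≠  → 8/17 unlike.
Row 2: B(2,1)–A(3,1)≠ B(2,1)–A(3,0)≠ A(2,3)–B(2,4)≠ A(2,3)–A(3,3)= A(2,3)–A(3,4)= B(2,4)–B(2,5)= B(2,4)–A(3,4)≠ B(2,4)–A(3,3)≠ B(2,5)–A(2,6)≠ B(2,5)–B(3,6)= B(2,5)–A(3,4)≠ A(2,6)–B(3,6)≠  → 8/12 unlike.
Row 3: A(3,0)–A(3,1)= A(3,0)–B(4,0)≠ A(3,0)–A(4,1)= A(3,1)–A(4,1)= A(3,1)–A(4,2)= A(3,1)–B(4,0)≠ A(3,3)–A(3,4)= A(3,3)–B(4,3)≠ A(3,3)–A(4,2)= A(3,4)–B(4,5)≠ A(3,4)–B(4,3)≠ B(3,6)–B(4,5)=  → 5/12 unlike.
Row 4: B(4,0)–A(4,1)≠ B(4,0)–A(5,0)≠ B(4,0)–B(5,1)= A(4,1)–A(4,2)= A(4,1)–B(5,1)≠ A(4,1)–B(5,2)≠ A(4,1)–A(5,0)= A(4,2)–B(4,3)≠ A(4,2)–B(5,2)≠ A(4,2)–A(5,3)= A(4,2)–B(5,1)≠ B(4,3)–A(5,3)≠ B(4,3)–B(5,4)= B(4,3)–B(5,2)= B(4,5)–B(5,5)= B(4,5)–A(5,6)≠ B(4,5)–B(5,4)=  → 9/17 unlike.
Row 5: A(5,0)–B(5,1)≠ B(5,1)–B(5,2)= B(5,2)–A(5,3)≠ A(5,3)–B(5,4)≠ B(5,4)–B(5,5)= B(5,5)–A(5,6)≠  → 4/6 unlike.
Total adjacent occupied pairs: 79; unlike-type pairs: 38.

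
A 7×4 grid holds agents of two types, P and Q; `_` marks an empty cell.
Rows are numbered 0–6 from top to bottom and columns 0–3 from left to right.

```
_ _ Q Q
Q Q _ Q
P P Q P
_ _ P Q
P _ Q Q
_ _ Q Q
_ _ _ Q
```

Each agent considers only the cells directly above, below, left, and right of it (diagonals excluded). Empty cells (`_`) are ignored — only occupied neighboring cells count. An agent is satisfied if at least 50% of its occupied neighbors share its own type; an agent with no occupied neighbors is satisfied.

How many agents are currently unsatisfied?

5

Row 0: (0,2)Q 1/1 ✓ · (0,3)Q 2/2 ✓
Row 1: (1,0)Q 1/2 ✓ · (1,1)Q 1/2 ✓ · (1,3)Q 1/2 ✓
Row 2: (2,0)P 1/2 ✓ · (2,1)P 1/3 ✗ · (2,2)Q 0/3 ✗ · (2,3)P 0/3 ✗
Row 3: (3,2)P 0/3 ✗ · (3,3)Q 1/3 ✗
Row 4: (4,0)P 0/0 ✓ · (4,2)Q 2/3 ✓ · (4,3)Q 3/3 ✓
Row 5: (5,2)Q 2/2 ✓ · (5,3)Q 3/3 ✓
Row 6: (6,3)Q 1/1 ✓
Unsatisfied: (2,1), (2,2), (2,3), (3,2), (3,3) — 5 in total.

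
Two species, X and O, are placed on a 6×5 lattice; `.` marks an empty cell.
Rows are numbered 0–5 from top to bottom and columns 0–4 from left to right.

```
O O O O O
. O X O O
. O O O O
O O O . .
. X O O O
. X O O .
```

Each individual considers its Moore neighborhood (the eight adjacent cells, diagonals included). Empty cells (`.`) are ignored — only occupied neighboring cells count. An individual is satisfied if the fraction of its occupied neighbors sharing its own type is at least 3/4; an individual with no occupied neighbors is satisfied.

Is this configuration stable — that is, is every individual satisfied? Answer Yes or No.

Row 0: (0,0)O 2/2 ✓ · (0,1)O 3/4 ✓ · (0,2)O 4/5 ✓ · (0,3)O 4/5 ✓ · (0,4)O 3/3 ✓
Row 1: (1,1)O 5/6 ✓ · (1,2)X 0/8 ✗ · (1,3)O 7/8 ✓ · (1,4)O 5/5 ✓
Row 2: (2,1)O 5/6 ✓ · (2,2)O 6/7 ✓ · (2,3)O 5/6 ✓ · (2,4)O 3/3 ✓
Row 3: (3,0)O 2/3 ✗ · (3,1)O 5/6 ✓ · (3,2)O 6/7 ✓
Row 4: (4,1)X 1/6 ✗ · (4,2)O 5/7 ✗ · (4,3)O 5/5 ✓ · (4,4)O 2/2 ✓
Row 5: (5,1)X 1/3 ✗ · (5,2)O 3/5 ✗ · (5,3)O 4/4 ✓
For instance (1,2) has only 0/8 same-type neighbors, below 3/4.

No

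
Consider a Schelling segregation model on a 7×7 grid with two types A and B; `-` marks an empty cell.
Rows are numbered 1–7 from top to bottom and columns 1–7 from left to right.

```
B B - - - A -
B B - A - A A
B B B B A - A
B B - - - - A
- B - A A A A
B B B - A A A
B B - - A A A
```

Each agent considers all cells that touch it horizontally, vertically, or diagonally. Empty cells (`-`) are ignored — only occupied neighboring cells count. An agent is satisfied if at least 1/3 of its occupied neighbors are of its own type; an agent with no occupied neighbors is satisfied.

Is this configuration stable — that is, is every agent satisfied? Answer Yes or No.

Row 1: (1,1)B 3/3 satisfied · (1,2)B 3/3 satisfied · (1,6)A 2/2 satisfied
Row 2: (2,1)B 5/5 satisfied · (2,2)B 6/6 satisfied · (2,4)A 1/3 satisfied · (2,6)A 4/4 satisfied · (2,7)A 3/3 satisfied
Row 3: (3,1)B 5/5 satisfied · (3,2)B 6/6 satisfied · (3,3)B 4/5 satisfied · (3,4)B 1/3 satisfied · (3,5)A 2/3 satisfied · (3,7)A 3/3 satisfied
Row 4: (4,1)B 4/4 satisfied · (4,2)B 5/5 satisfied · (4,7)A 3/3 satisfied
Row 5: (5,2)B 5/5 satisfied · (5,4)A 2/3 satisfied · (5,5)A 4/4 satisfied · (5,6)A 6/6 satisfied · (5,7)A 4/4 satisfied
Row 6: (6,1)B 4/4 satisfied · (6,2)B 5/5 satisfied · (6,3)B 3/4 satisfied · (6,5)A 6/6 satisfied · (6,6)A 8/8 satisfied · (6,7)A 5/5 satisfied
Row 7: (7,1)B 3/3 satisfied · (7,2)B 4/4 satisfied · (7,5)A 3/3 satisfied · (7,6)A 5/5 satisfied · (7,7)A 3/3 satisfied
All meet the threshold, so the configuration is stable.

Yes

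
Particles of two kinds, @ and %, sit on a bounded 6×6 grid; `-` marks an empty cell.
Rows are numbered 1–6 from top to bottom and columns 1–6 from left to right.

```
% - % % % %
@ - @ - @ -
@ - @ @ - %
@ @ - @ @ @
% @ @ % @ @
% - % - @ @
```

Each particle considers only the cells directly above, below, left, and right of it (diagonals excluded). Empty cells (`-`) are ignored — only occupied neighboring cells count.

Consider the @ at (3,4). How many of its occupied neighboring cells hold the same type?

2

Occupied neighbors of (3,4): (4,4)=@, (3,3)=@.
Same type (@): 2 of 2.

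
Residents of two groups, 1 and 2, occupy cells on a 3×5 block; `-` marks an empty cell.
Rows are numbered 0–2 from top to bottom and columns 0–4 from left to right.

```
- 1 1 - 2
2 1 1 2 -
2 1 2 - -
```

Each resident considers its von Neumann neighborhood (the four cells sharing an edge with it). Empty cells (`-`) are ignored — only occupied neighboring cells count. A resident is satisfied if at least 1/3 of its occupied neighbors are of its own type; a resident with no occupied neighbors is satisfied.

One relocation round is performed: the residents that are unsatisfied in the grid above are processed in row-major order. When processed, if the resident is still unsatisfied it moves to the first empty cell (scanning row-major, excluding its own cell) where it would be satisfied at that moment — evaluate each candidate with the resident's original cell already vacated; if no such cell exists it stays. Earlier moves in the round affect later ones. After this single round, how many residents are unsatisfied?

0

Initially unsatisfied (in order): (1,3), (2,2).
  (1,3) → (0,0).
  (2,2) → (0,3).
Resulting grid:
2 1 1 2 2
2 1 1 - -
2 1 - - -
All satisfied now.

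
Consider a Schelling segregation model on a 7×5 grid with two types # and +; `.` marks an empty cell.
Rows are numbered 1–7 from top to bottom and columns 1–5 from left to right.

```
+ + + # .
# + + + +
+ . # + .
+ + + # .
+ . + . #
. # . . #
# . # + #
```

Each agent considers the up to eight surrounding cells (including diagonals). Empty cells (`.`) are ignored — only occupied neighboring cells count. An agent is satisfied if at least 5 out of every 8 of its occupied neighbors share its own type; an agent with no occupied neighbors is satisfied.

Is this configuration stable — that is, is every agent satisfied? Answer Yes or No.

Row 1: (1,1)+ 2/3 ✓ · (1,2)+ 4/5 ✓ · (1,3)+ 4/5 ✓ · (1,4)# 0/4 ✗
Row 2: (2,1)# 0/4 ✗ · (2,2)+ 5/7 ✓ · (2,3)+ 5/7 ✓ · (2,4)+ 4/6 ✓ · (2,5)+ 2/3 ✓
Row 3: (3,1)+ 3/4 ✓ · (3,3)# 1/7 ✗ · (3,4)+ 4/6 ✓
Row 4: (4,1)+ 3/3 ✓ · (4,2)+ 5/6 ✓ · (4,3)+ 3/5 ✗ · (4,4)# 2/5 ✗
Row 5: (5,1)+ 2/3 ✓ · (5,3)+ 2/4 ✗ · (5,5)# 2/2 ✓
Row 6: (6,2)# 2/4 ✗ · (6,5)# 2/3 ✓
Row 7: (7,1)# 1/1 ✓ · (7,3)# 1/2 ✗ · (7,4)+ 0/3 ✗ · (7,5)# 1/2 ✗
For instance (1,4) has only 0/4 same-type neighbors, below 5/8.

No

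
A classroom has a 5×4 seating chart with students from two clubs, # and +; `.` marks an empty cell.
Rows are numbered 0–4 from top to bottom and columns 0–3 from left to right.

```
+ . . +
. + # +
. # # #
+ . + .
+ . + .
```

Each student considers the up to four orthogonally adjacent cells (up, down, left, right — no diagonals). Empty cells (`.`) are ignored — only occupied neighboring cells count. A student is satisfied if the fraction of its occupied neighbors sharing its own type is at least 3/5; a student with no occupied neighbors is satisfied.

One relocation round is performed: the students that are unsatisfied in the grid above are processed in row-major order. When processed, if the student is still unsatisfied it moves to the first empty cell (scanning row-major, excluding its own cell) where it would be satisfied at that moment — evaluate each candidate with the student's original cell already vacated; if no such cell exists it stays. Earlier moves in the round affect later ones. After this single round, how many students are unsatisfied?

Initially unsatisfied (in order): (1,1), (1,2), (1,3), (2,1), (2,3), (3,2).
  (1,1) → (0,1).
  (1,2): no empty cell satisfies it; stays.
  (1,3) → (0,2).
  (2,1): now satisfied by earlier moves; stays.
  (2,3): now satisfied by earlier moves; stays.
  (3,2) → (1,0).
Resulting grid:
+ + + +
+ . # .
. # # #
+ . . .
+ . + .
Unsatisfied now: (1,2).

1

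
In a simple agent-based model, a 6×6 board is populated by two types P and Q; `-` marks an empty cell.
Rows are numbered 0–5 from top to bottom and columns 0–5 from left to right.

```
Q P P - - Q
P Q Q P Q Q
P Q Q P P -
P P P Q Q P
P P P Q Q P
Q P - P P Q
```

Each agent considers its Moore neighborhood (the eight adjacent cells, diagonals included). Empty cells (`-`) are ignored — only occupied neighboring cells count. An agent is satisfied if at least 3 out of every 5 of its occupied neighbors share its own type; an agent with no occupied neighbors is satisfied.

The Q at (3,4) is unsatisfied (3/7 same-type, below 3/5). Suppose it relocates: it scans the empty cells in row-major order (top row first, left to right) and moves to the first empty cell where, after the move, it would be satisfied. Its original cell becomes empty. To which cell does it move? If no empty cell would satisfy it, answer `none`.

(0,4)

Vacating (3,4). Empty cells in order:
  (0,3): 2/4 same-type → still unsatisfied.
  (0,4): 3/4 same-type → satisfied — stop here.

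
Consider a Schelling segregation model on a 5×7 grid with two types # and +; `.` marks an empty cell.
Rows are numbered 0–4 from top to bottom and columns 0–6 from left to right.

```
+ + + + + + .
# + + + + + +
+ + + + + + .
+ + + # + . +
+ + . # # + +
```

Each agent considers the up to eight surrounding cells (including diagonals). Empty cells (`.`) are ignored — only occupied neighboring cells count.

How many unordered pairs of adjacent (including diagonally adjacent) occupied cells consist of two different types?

Scan each occupied cell's neighbors to the right and below (and the two forward diagonals) so each pair is counted once.
From row 0: 2 unlike of 22 pairs (running 2/22).
From row 1: 3 unlike of 23 pairs (running 5/45).
From row 2: 3 unlike of 20 pairs (running 8/65).
From row 3: 5 unlike of 17 pairs (running 13/82).
From row 4: 1 unlike of 4 pairs (running 14/86).
Total adjacent occupied pairs: 86; unlike-type pairs: 14.

14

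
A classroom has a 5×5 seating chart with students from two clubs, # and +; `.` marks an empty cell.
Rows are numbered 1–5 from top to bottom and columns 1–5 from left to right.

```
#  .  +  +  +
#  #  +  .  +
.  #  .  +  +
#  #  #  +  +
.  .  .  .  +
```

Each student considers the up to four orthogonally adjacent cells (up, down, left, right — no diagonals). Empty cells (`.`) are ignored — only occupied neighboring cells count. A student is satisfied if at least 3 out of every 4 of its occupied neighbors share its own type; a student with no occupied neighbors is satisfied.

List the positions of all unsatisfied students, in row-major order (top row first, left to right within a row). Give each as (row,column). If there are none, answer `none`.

(2,2), (2,3), (4,3), (4,4)

(1,1)# 1/1 ok
(1,3)+ 2/2 ok
(1,4)+ 2/2 ok
(1,5)+ 2/2 ok
(2,1)# 2/2 ok
(2,2)# 2/3 unhappy
(2,3)+ 1/2 unhappy
(2,5)+ 2/2 ok
(3,2)# 2/2 ok
(3,4)+ 2/2 ok
(3,5)+ 3/3 ok
(4,1)# 1/1 ok
(4,2)# 3/3 ok
(4,3)# 1/2 unhappy
(4,4)+ 2/3 unhappy
(4,5)+ 3/3 ok
(5,5)+ 1/1 ok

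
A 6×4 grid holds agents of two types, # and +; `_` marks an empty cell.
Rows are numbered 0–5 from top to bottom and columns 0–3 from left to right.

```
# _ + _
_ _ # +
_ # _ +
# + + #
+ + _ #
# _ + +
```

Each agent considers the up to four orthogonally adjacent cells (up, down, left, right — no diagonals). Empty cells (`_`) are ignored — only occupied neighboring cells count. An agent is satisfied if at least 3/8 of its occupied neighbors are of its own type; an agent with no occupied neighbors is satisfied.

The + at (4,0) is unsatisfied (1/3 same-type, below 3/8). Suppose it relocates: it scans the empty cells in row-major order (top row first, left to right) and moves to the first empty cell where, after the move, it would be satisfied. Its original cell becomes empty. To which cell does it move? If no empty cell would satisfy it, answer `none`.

Vacating (4,0). Empty cells in order:
  (0,1): 1/2 same-type → satisfied — stop here.

(0,1)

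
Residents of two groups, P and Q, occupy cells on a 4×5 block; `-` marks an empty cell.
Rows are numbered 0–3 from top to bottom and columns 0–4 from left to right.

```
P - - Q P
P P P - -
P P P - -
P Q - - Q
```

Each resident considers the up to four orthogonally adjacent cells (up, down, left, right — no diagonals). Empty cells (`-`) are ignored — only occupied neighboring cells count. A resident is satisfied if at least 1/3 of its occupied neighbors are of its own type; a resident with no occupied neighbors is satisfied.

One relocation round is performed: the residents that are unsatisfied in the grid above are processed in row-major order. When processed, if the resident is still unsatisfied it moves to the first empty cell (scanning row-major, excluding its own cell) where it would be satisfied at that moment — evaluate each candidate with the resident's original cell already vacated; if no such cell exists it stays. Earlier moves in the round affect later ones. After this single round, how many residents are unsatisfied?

Initially unsatisfied (in order): (0,3), (0,4), (3,1).
  (0,3) → (2,4).
  (0,4): now satisfied by earlier moves; stays.
  (3,1) → (1,4).
Resulting grid:
P - - - P
P P P - Q
P P P - Q
P - - - Q
Unsatisfied now: (0,4).

1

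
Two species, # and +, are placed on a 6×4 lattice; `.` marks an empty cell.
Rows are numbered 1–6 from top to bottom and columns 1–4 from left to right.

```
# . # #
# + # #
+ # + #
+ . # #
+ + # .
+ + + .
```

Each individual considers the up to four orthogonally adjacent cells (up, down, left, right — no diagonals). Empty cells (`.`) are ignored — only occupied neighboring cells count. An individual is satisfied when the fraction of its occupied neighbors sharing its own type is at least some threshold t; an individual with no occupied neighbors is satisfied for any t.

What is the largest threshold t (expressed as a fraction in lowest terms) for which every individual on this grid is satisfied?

Row 1: (1,1)# 1/1 · (1,3)# 2/2 · (1,4)# 2/2
Row 2: (2,1)# 1/3 · (2,2)+ 0/3 · (2,3)# 2/4 · (2,4)# 3/3
Row 3: (3,1)+ 1/3 · (3,2)# 0/3 · (3,3)+ 0/4 · (3,4)# 2/3
Row 4: (4,1)+ 2/2 · (4,3)# 2/3 · (4,4)# 2/2
Row 5: (5,1)+ 3/3 · (5,2)+ 2/3 · (5,3)# 1/3
Row 6: (6,1)+ 2/2 · (6,2)+ 3/3 · (6,3)+ 1/2
The smallest same-type fraction is 0/3 at (2,2), which reduces to 0/1. Any threshold above that leaves this individual unsatisfied.

0/1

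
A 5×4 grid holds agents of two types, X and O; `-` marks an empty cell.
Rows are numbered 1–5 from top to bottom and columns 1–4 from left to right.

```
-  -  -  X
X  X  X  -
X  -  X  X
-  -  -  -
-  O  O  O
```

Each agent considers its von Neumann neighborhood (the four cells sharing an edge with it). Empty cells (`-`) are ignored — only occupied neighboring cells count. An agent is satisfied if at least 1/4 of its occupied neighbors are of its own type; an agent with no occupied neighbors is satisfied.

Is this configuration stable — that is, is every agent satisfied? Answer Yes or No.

Row 1: (1,4)X 0/0 ✓
Row 2: (2,1)X 2/2 ✓ · (2,2)X 2/2 ✓ · (2,3)X 2/2 ✓
Row 3: (3,1)X 1/1 ✓ · (3,3)X 2/2 ✓ · (3,4)X 1/1 ✓
Row 5: (5,2)O 1/1 ✓ · (5,3)O 2/2 ✓ · (5,4)O 1/1 ✓
All meet the threshold, so the configuration is stable.

Yes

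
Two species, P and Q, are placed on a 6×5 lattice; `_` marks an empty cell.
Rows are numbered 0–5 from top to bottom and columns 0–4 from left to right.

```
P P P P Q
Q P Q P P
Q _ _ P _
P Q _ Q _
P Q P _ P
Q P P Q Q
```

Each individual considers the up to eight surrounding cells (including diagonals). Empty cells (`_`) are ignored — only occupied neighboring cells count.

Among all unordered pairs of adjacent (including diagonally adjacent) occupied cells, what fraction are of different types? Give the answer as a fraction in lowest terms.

31/53

Scan each occupied cell's neighbors to the right and below (and the two forward diagonals) so each pair is counted once.
Row 0: P(0,0)–P(0,1)= P(0,0)–Q(1,0)≠ P(0,0)–P(1,1)= P(0,1)–P(0,2)= P(0,1)–P(1,1)= P(0,1)–Q(1,2)≠ P(0,1)–Q(1,0)≠ P(0,2)–P(0,3)= P(0,2)–Q(1,2)≠ P(0,2)–P(1,3)= P(0,2)–P(1,1)= P(0,3)–Q(0,4)≠ P(0,3)–P(1,3)= P(0,3)–P(1,4)= P(0,3)–Q(1,2)≠ Q(0,4)–P(1,4)≠ Q(0,4)–P(1,3)≠  → 8/17 unlike.
Row 1: Q(1,0)–P(1,1)≠ Q(1,0)–Q(2,0)= P(1,1)–Q(1,2)≠ P(1,1)–Q(2,0)≠ Q(1,2)–P(1,3)≠ Q(1,2)–P(2,3)≠ P(1,3)–P(1,4)= P(1,3)–P(2,3)= P(1,4)–P(2,3)=  → 5/9 unlike.
Row 2: Q(2,0)–P(3,0)≠ Q(2,0)–Q(3,1)= P(2,3)–Q(3,3)≠  → 2/3 unlike.
Row 3: P(3,0)–Q(3,1)≠ P(3,0)–P(4,0)= P(3,0)–Q(4,1)≠ Q(3,1)–Q(4,1)= Q(3,1)–P(4,2)≠ Q(3,1)–P(4,0)≠ Q(3,3)–P(4,4)≠ Q(3,3)–P(4,2)≠  → 6/8 unlike.
Row 4: P(4,0)–Q(4,1)≠ P(4,0)–Q(5,0)≠ P(4,0)–P(5,1)= Q(4,1)–P(4,2)≠ Q(4,1)–P(5,1)≠ Q(4,1)–P(5,2)≠ Q(4,1)–Q(5,0)= P(4,2)–P(5,2)= P(4,2)–Q(5,3)≠ P(4,2)–P(5,1)= P(4,4)–Q(5,4)≠ P(4,4)–Q(5,3)≠  → 8/12 unlike.
Row 5: Q(5,0)–P(5,1)≠ P(5,1)–P(5,2)= P(5,2)–Q(5,3)≠ Q(5,3)–Q(5,4)=  → 2/4 unlike.
Total adjacent occupied pairs: 53; unlike-type pairs: 31.
31/53 is already in lowest terms.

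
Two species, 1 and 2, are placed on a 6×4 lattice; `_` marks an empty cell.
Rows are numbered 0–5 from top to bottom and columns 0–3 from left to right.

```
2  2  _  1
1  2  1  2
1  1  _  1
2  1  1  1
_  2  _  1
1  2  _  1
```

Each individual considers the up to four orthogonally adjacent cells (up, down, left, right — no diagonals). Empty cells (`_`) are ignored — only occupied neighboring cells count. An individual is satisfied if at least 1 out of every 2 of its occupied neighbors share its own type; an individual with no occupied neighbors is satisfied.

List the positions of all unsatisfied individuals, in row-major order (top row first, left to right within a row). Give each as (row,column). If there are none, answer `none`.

(0,3), (1,0), (1,1), (1,2), (1,3), (3,0), (5,0)

(0,0)2 1/2 ok
(0,1)2 2/2 ok
(0,3)1 0/1 unhappy
(1,0)1 1/3 unhappy
(1,1)2 1/4 unhappy
(1,2)1 0/2 unhappy
(1,3)2 0/3 unhappy
(2,0)1 2/3 ok
(2,1)1 2/3 ok
(2,3)1 1/2 ok
(3,0)2 0/2 unhappy
(3,1)1 2/4 ok
(3,2)1 2/2 ok
(3,3)1 3/3 ok
(4,1)2 1/2 ok
(4,3)1 2/2 ok
(5,0)1 0/1 unhappy
(5,1)2 1/2 ok
(5,3)1 1/1 ok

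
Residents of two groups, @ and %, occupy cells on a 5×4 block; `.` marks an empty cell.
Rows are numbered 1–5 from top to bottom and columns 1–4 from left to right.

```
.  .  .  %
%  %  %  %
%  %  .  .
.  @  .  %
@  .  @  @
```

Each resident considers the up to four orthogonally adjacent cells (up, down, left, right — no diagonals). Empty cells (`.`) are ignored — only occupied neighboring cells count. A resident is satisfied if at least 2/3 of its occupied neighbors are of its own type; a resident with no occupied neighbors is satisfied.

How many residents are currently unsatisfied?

(1,4)% 1/1 ok
(2,1)% 2/2 ok
(2,2)% 3/3 ok
(2,3)% 2/2 ok
(2,4)% 2/2 ok
(3,1)% 2/2 ok
(3,2)% 2/3 ok
(4,2)@ 0/1 unhappy
(4,4)% 0/1 unhappy
(5,1)@ 0/0 ok
(5,3)@ 1/1 ok
(5,4)@ 1/2 unhappy
Unsatisfied: (4,2), (4,4), (5,4) — 3 in total.

3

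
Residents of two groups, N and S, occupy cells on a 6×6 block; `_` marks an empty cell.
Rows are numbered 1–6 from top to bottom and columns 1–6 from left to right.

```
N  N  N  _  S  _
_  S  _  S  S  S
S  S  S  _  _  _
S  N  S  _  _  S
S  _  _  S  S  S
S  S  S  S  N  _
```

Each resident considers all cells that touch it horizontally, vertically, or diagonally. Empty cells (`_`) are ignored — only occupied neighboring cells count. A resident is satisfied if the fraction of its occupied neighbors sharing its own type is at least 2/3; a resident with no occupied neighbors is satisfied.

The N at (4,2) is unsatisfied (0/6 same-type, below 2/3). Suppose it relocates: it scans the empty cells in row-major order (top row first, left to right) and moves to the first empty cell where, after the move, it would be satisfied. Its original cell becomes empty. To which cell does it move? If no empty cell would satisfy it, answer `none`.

none

Vacating (4,2). Empty cells in order:
  (1,4): 1/4 same-type → still unsatisfied.
  (1,6): 0/3 same-type → still unsatisfied.
  (2,1): 2/5 same-type → still unsatisfied.
  (2,3): 2/6 same-type → still unsatisfied.
  (3,4): 0/4 same-type → still unsatisfied.
  (3,5): 0/4 same-type → still unsatisfied.
  (3,6): 0/3 same-type → still unsatisfied.
  (4,4): 0/4 same-type → still unsatisfied.
  (4,5): 0/4 same-type → still unsatisfied.
  (5,2): 0/6 same-type → still unsatisfied.
  (5,3): 0/5 same-type → still unsatisfied.
  (6,6): 1/3 same-type → still unsatisfied.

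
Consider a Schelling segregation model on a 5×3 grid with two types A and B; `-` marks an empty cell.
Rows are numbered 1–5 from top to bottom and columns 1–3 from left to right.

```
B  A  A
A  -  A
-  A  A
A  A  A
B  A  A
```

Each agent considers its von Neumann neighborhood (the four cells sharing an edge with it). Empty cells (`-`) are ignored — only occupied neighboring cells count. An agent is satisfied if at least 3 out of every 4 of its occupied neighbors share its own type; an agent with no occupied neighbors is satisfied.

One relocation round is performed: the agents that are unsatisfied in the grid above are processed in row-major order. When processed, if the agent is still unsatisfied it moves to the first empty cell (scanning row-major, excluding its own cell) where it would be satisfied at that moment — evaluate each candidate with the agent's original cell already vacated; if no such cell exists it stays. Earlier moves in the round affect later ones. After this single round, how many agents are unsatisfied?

3

Initially unsatisfied (in order): (1,1), (1,2), (2,1), (4,1), (5,1), (5,2).
  (1,1): no empty cell satisfies it; stays.
  (1,2) → (2,2).
  (2,1) → (3,1).
  (4,1): no empty cell satisfies it; stays.
  (5,1): no empty cell satisfies it; stays.
  (5,2): no empty cell satisfies it; stays.
Resulting grid:
B - A
- A A
A A A
A A A
B A A
Unsatisfied now: (4,1), (5,1), (5,2).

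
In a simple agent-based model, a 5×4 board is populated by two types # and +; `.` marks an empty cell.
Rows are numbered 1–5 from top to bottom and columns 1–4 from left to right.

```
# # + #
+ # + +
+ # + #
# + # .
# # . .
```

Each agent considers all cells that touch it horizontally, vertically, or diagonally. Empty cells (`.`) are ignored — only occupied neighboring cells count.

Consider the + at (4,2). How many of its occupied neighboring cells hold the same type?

Occupied neighbors of (4,2): (3,1)=+, (3,2)=#, (3,3)=+, (4,1)=#, (4,3)=#, (5,1)=#, (5,2)=#.
Same type (+): 2 of 7.

2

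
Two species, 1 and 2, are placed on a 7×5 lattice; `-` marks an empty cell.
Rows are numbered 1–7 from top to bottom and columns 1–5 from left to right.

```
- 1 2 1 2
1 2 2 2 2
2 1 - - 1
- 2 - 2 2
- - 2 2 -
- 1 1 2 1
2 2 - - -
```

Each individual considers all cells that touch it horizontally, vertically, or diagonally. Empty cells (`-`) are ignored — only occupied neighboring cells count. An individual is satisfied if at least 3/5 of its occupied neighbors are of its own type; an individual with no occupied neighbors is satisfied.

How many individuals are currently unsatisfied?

15

(1,2)1 1/4 ✗
(1,3)2 3/5 ✓
(1,4)1 0/5 ✗
(1,5)2 2/3 ✓
(2,1)1 2/4 ✗
(2,2)2 3/6 ✗
(2,3)2 3/6 ✗
(2,4)2 4/6 ✓
(2,5)2 2/4 ✗
(3,1)2 2/4 ✗
(3,2)1 1/5 ✗
(3,5)1 0/4 ✗
(4,2)2 2/3 ✓
(4,4)2 3/4 ✓
(4,5)2 2/3 ✓
(5,3)2 4/6 ✓
(5,4)2 4/6 ✓
(6,2)1 1/4 ✗
(6,3)1 1/5 ✗
(6,4)2 2/4 ✗
(6,5)1 0/2 ✗
(7,1)2 1/2 ✗
(7,2)2 1/3 ✗
Unsatisfied: (1,2), (1,4), (2,1), (2,2), (2,3), (2,5), (3,1), (3,2), (3,5), (6,2), (6,3), (6,4), (6,5), (7,1), (7,2) — 15 in total.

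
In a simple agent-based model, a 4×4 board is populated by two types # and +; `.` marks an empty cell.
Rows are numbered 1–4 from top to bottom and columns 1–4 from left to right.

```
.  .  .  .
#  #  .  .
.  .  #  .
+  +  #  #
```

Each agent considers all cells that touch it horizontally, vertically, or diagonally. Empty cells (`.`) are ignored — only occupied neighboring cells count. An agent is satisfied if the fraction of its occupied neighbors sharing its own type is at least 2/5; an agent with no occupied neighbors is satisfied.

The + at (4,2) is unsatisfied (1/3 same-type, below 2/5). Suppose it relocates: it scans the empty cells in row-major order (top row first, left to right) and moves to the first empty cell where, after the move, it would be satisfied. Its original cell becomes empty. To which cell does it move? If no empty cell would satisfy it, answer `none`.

(1,4)

Vacating (4,2). Empty cells in order:
  (1,1): 0/2 same-type → still unsatisfied.
  (1,2): 0/2 same-type → still unsatisfied.
  (1,3): 0/1 same-type → still unsatisfied.
  (1,4): 0/0 same-type → satisfied — stop here.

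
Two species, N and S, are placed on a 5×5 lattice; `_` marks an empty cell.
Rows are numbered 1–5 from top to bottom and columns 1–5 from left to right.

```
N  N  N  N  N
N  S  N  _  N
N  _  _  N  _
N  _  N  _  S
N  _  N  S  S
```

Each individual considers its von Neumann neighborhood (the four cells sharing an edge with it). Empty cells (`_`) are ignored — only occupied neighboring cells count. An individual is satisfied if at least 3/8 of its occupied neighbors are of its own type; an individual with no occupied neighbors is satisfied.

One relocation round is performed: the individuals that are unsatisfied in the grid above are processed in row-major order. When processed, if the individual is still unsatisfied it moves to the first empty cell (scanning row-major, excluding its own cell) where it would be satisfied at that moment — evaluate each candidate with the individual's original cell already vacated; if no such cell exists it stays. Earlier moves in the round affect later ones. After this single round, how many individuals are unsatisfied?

Initially unsatisfied (in order): (2,2).
  (2,2) → (4,4).
Resulting grid:
N N N N N
N _ N _ N
N _ _ N _
N _ N S S
N _ N S S
Unsatisfied now: (3,4).

1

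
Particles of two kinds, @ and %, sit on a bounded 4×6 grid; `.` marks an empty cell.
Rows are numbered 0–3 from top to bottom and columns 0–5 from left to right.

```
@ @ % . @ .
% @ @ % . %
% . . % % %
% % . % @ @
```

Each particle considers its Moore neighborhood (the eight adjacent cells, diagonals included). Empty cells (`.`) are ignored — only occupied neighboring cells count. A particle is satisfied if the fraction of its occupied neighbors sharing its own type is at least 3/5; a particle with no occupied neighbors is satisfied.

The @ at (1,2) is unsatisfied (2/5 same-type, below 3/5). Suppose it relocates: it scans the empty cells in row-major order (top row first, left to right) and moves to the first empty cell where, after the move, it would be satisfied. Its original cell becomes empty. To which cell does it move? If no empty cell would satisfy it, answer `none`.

none

Vacating (1,2). Empty cells in order:
  (0,3): 1/3 same-type → still unsatisfied.
  (0,5): 1/2 same-type → still unsatisfied.
  (1,4): 1/6 same-type → still unsatisfied.
  (2,1): 1/5 same-type → still unsatisfied.
  (2,2): 1/5 same-type → still unsatisfied.
  (3,2): 0/3 same-type → still unsatisfied.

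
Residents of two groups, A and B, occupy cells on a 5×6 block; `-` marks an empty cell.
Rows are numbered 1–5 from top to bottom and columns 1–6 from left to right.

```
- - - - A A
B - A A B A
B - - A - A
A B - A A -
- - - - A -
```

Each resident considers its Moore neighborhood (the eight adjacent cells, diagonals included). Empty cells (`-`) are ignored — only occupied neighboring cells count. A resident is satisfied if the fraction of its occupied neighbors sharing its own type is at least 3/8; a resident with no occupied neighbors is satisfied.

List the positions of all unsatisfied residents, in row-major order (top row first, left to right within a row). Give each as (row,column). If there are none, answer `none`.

(1,5)A 3/4 ✓
(1,6)A 2/3 ✓
(2,1)B 1/1 ✓
(2,3)A 2/2 ✓
(2,4)A 3/4 ✓
(2,5)B 0/6 ✗
(2,6)A 3/4 ✓
(3,1)B 2/3 ✓
(3,4)A 4/5 ✓
(3,6)A 2/3 ✓
(4,1)A 0/2 ✗
(4,2)B 1/2 ✓
(4,4)A 3/3 ✓
(4,5)A 4/4 ✓
(5,5)A 2/2 ✓

(2,5), (4,1)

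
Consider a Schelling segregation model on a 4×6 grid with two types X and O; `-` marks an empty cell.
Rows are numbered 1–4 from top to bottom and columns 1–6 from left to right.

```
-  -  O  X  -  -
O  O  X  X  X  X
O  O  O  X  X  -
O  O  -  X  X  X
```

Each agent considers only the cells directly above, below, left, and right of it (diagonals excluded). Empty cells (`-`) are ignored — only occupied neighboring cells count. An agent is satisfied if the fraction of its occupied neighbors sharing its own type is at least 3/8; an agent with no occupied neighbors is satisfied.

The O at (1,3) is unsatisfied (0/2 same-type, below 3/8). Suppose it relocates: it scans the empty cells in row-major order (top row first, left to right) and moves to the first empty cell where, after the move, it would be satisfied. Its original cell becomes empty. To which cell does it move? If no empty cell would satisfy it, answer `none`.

Vacating (1,3). Empty cells in order:
  (1,1): 1/1 same-type → satisfied — stop here.

(1,1)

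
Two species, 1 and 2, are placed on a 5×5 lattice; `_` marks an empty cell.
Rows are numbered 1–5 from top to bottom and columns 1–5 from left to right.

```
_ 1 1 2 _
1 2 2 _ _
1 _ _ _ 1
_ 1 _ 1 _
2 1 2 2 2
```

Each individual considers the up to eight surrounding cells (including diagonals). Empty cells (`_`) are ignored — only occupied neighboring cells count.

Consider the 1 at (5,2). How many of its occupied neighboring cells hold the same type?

Occupied neighbors of (5,2): (4,2)=1, (5,1)=2, (5,3)=2.
Same type (1): 1 of 3.

1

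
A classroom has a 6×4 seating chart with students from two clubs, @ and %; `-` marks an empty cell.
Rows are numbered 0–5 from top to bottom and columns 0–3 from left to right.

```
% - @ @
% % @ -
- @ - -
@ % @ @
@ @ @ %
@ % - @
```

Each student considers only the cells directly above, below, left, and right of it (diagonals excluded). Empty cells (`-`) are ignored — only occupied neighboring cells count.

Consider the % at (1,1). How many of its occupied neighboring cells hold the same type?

Occupied neighbors of (1,1): (2,1)=@, (1,0)=%, (1,2)=@.
Same type (%): 1 of 3.

1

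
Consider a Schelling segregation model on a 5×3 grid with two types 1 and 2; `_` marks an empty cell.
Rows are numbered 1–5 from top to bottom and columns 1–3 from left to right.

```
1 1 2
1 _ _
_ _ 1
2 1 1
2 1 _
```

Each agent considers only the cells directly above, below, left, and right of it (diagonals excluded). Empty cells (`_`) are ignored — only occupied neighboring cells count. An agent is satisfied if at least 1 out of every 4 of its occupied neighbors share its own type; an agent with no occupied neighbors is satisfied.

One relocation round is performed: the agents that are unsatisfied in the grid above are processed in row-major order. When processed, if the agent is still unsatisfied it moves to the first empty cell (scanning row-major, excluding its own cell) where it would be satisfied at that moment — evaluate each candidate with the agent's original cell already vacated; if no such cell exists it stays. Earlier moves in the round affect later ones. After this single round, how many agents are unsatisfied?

Initially unsatisfied (in order): (1,3).
  (1,3) → (3,1).
Resulting grid:
1 1 _
1 _ _
2 _ 1
2 1 1
2 1 _
All satisfied now.

0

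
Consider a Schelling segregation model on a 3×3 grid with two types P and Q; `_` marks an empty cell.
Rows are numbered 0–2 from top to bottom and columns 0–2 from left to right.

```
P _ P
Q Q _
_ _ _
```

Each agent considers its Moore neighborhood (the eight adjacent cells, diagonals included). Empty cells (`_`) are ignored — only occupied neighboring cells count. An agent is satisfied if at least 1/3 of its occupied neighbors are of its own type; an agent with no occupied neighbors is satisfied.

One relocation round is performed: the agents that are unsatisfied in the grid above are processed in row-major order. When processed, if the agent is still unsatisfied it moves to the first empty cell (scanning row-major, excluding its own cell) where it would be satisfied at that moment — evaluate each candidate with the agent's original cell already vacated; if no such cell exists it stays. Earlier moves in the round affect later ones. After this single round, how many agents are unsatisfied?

0

Initially unsatisfied (in order): (0,0), (0,2).
  (0,0) → (0,1).
  (0,2): now satisfied by earlier moves; stays.
Resulting grid:
_ P P
Q Q _
_ _ _
All satisfied now.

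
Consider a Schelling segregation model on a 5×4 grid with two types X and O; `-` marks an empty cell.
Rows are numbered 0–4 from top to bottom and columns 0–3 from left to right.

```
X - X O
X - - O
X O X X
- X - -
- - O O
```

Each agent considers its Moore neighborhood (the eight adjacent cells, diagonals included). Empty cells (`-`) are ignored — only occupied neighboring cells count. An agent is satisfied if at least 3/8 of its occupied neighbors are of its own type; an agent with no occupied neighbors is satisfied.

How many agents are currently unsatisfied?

Row 0: (0,0)X 1/1 satisfied · (0,2)X 0/2 not · (0,3)O 1/2 satisfied
Row 1: (1,0)X 2/3 satisfied · (1,3)O 1/4 not
Row 2: (2,0)X 2/3 satisfied · (2,1)O 0/4 not · (2,2)X 2/4 satisfied · (2,3)X 1/2 satisfied
Row 3: (3,1)X 2/4 satisfied
Row 4: (4,2)O 1/2 satisfied · (4,3)O 1/1 satisfied
Unsatisfied: (0,2), (1,3), (2,1) — 3 in total.

3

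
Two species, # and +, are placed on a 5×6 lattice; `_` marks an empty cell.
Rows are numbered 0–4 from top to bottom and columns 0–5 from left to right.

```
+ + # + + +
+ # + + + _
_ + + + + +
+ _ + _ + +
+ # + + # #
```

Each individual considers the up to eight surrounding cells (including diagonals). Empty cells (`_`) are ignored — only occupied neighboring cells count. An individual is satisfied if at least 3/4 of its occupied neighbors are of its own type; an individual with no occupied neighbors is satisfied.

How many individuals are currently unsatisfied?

Row 0: (0,0)+ 2/3 unhappy · (0,1)+ 3/5 unhappy · (0,2)# 1/5 unhappy · (0,3)+ 4/5 ok · (0,4)+ 4/4 ok · (0,5)+ 2/2 ok
Row 1: (1,0)+ 3/4 ok · (1,1)# 1/7 unhappy · (1,2)+ 6/8 ok · (1,3)+ 7/8 ok · (1,4)+ 7/7 ok
Row 2: (2,1)+ 5/6 ok · (2,2)+ 5/6 ok · (2,3)+ 7/7 ok · (2,4)+ 6/6 ok · (2,5)+ 4/4 ok
Row 3: (3,0)+ 2/3 unhappy · (3,2)+ 5/6 ok · (3,4)+ 5/7 unhappy · (3,5)+ 3/5 unhappy
Row 4: (4,0)+ 1/2 unhappy · (4,1)# 0/4 unhappy · (4,2)+ 2/3 unhappy · (4,3)+ 3/4 ok · (4,4)# 1/4 unhappy · (4,5)# 1/3 unhappy
Unsatisfied: (0,0), (0,1), (0,2), (1,1), (3,0), (3,4), (3,5), (4,0), (4,1), (4,2), (4,4), (4,5) — 12 in total.

12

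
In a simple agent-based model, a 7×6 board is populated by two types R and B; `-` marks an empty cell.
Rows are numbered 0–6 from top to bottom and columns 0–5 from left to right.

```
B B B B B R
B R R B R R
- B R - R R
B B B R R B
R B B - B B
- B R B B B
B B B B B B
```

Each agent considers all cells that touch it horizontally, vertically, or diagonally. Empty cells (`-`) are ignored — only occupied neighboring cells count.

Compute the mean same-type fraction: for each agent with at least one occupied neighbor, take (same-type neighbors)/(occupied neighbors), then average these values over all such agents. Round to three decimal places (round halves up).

0.646

(0,0)B 2/3
(0,1)B 3/5
(0,2)B 3/5
(0,3)B 3/5
(0,4)B 2/5
(0,5)R 2/3
(1,0)B 3/4
(1,1)R 2/7
(1,2)R 2/7
(1,3)B 3/7
(1,4)R 4/7
(1,5)R 4/5
(2,1)B 4/7
(2,2)R 3/7
(2,4)R 5/7
(2,5)R 4/5
(3,0)B 3/4
(3,1)B 5/7
(3,2)B 4/6
(3,3)R 3/6
(3,4)R 3/6
(3,5)B 2/5
(4,0)R 0/4
(4,1)B 5/7
(4,2)B 5/7
(4,4)B 5/7
(4,5)B 4/5
(5,1)B 5/7
(5,2)R 0/7
(5,3)B 6/7
(5,4)B 7/7
(5,5)B 5/5
(6,0)B 2/2
(6,1)B 3/4
(6,2)B 4/5
(6,3)B 4/5
(6,4)B 5/5
(6,5)B 3/3
Sum over 38 agents: 2/3 + 3/5 + 3/5 + 3/5 + 2/5 + 2/3 + 3/4 + 2/7 + 2/7 + 3/7 + 4/7 + 4/5 + 4/7 + 3/7 + 5/7 + 4/5 + 3/4 + 5/7 + 4/6 + 3/6 + 3/6 + 2/5 + 0/4 + 5/7 + 5/7 + 5/7 + 4/5 + 5/7 + 0/7 + 6/7 + 7/7 + 5/5 + 2/2 + 3/4 + 4/5 + 4/5 + 5/5 + 3/3 = 3439/140; mean = 3439/140 ÷ 38 = 181/280 = 0.646428… → 0.646.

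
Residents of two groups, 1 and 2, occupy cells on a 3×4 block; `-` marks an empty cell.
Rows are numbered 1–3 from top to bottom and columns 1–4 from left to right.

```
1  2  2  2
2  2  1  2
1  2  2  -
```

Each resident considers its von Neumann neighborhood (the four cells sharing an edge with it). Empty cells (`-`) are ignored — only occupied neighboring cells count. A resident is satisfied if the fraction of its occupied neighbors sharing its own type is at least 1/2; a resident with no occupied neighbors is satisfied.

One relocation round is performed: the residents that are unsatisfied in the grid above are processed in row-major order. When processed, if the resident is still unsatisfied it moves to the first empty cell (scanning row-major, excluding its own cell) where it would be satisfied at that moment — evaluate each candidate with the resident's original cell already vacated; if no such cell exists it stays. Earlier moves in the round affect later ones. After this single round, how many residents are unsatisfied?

0

Initially unsatisfied (in order): (1,1), (2,1), (2,3), (3,1).
  (1,1): no empty cell satisfies it; stays.
  (2,1) → (3,4).
  (2,3) → (2,1).
  (3,1): now satisfied by earlier moves; stays.
Resulting grid:
1 2 2 2
1 2 - 2
1 2 2 2
All satisfied now.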